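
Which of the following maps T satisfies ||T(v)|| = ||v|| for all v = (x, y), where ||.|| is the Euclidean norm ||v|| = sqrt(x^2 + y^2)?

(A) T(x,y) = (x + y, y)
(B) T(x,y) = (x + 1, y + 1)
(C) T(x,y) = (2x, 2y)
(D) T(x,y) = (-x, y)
D

A transformation preserves a norm if ||T(v)|| = ||v|| for every v; a single vector where the norm changes rules an option out.

(A) T(x,y) = (x + y, y): v = (0, 1) has norm sqrt((0)^2 + (1)^2) = 1, but T(v) = (1, 1) has norm sqrt(2) -- not preserved.
(B) T(x,y) = (x + 1, y + 1): v = (1, 0) has norm sqrt((1)^2 + (0)^2) = 1, but T(v) = (2, 1) has norm sqrt(5) -- not preserved.
(C) T(x,y) = (2x, 2y): v = (1, 0) has norm sqrt((1)^2 + (0)^2) = 1, but T(v) = (2, 0) has norm 2 -- not preserved.
(D) T(x,y) = (-x, y): preserves the norm -- it is an orthogonal map (a rotation/reflection), and (-x)^2 + (y)^2 simplifies to x^2 + y^2.

Therefore the answer is (D).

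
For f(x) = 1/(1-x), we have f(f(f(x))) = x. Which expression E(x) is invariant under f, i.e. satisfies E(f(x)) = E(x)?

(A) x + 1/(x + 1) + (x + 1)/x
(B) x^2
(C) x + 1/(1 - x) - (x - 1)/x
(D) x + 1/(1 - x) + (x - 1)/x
D

Replace x by f(x) = 1/(1 - x) in each option and simplify. As a quick numerical cross-check, also compare E(5) with E(f(5)) = E(-1/4).

(A) x + 1/(x + 1) + (x + 1)/x  ->  (1/(1 - x)) + 1/((1/(1 - x)) + 1) + ((1/(1 - x)) + 1)/(1/(1 - x)) = (-x^3 + 6x^2 - 11x + 7)/(x^2 - 3x + 2); check: E(5) = 191/30 but E(-1/4) = -23/12.   [not invariant]
(B) x^2  ->  (1/(1 - x))^2 = (x - 1)^(-2); check: E(5) = 25 but E(-1/4) = 1/16.   [not invariant]
(C) x + 1/(1 - x) - (x - 1)/x  ->  (1/(1 - x)) + 1/(1 - (1/(1 - x))) - ((1/(1 - x)) - 1)/(1/(1 - x)) = (x^2(1 - x) - x + (x - 1)^2)/(x(x - 1)); check: E(5) = 79/20 but E(-1/4) = -89/20.   [not invariant]
(D) x + 1/(1 - x) + (x - 1)/x  ->  (1/(1 - x)) + 1/(1 - (1/(1 - x))) + ((1/(1 - x)) - 1)/(1/(1 - x)), which simplifies back to x + 1/(1 - x) + (x - 1)/x; check: E(5) = 111/20, E(-1/4) = 111/20.   [invariant]

Only (D) is unchanged. Indeed f(f(x)) = 1/(1 - 1/(1-x)) = (1-x)/(-x) = (x-1)/x, so E(x) = x + f(x) + f(f(x)) is the sum over the whole 3-cycle; applying f just permutes the three terms cyclically (x -> f(x) -> f(f(x)) -> x), leaving the sum unchanged.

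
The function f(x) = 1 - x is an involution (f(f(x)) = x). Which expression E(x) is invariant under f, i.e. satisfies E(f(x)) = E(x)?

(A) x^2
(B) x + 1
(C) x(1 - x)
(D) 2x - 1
C

Replace x by f(x) = 1 - x in each option and simplify. As a quick numerical cross-check, also compare E(4) with E(f(4)) = E(-3).

(A) x^2  ->  (1 - x)^2 = (x - 1)^2; check: E(4) = 16 but E(-3) = 9.   [not invariant]
(B) x + 1  ->  (1 - x) + 1 = 2 - x; check: E(4) = 5 but E(-3) = -2.   [not invariant]
(C) x(1 - x)  ->  (1 - x)(1 - (1 - x)), which simplifies back to x(1 - x); check: E(4) = -12, E(-3) = -12.   [invariant]
(D) 2x - 1  ->  2(1 - x) - 1 = 1 - 2x; check: E(4) = 7 but E(-3) = -7.   [not invariant]

Only (C) is unchanged. E is symmetric under swapping x with f(x) = 1 - x, which is exactly what an involution does.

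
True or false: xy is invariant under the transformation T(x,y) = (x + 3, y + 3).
False

Substitute T(x,y) = (x + 3, y + 3) into the expression and compare with the original.

Original: xy
After applying T: (x + 3)(y + 3) = xy + 3x + 3y + 9

This differs from the original xy (difference: 3x + 3y + 9), so the expression is NOT invariant.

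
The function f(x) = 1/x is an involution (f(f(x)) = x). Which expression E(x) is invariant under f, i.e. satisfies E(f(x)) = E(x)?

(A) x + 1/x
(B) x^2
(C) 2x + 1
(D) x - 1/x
A

Replace x by f(x) = 1/x in each option and simplify. As a quick numerical cross-check, also compare E(5) with E(f(5)) = E(1/5).

(A) x + 1/x  ->  (1/x) + 1/(1/x), which simplifies back to x + 1/x; check: E(5) = 26/5, E(1/5) = 26/5.   [invariant]
(B) x^2  ->  (1/x)^2 = x^(-2); check: E(5) = 25 but E(1/5) = 1/25.   [not invariant]
(C) 2x + 1  ->  2(1/x) + 1 = (x + 2)/x; check: E(5) = 11 but E(1/5) = 7/5.   [not invariant]
(D) x - 1/x  ->  (1/x) - 1/(1/x) = -x + 1/x; check: E(5) = 24/5 but E(1/5) = -24/5.   [not invariant]

Only (A) is unchanged. E is symmetric under swapping x with f(x) = 1/x, which is exactly what an involution does.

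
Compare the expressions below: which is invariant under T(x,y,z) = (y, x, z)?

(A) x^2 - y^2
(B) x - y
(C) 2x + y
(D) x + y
D

Apply T(x,y,z) = (y, x, z) to each option, i.e. replace (x, y, z) by the transformed coordinates.
Substitute the transformed coordinates into each option and compare with the original:
(A) x^2 - y^2  ->  (y)^2 - (x)^2 = -x^2 + y^2   [differs from x^2 - y^2: not invariant]
(B) x - y  ->  (y) - (x) = -x + y   [differs from x - y: not invariant]
(C) 2x + y  ->  2(y) + (x) = x + 2y   [differs from 2x + y: not invariant]
(D) x + y  ->  (y) + (x) = x + y   [equals x + y: invariant]

Only option (D), x + y, is unchanged by the transformation.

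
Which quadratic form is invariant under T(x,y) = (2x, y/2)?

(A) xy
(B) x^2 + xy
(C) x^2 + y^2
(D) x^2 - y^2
A

T multiplies x by 2 and divides y by 2.
Substitute the transformed coordinates into each option and compare with the original:
(A) xy  ->  (2x)(y/2) = xy   [equals xy: invariant]
(B) x^2 + xy  ->  (2x)^2 + (2x)(y/2) = 4x^2 + xy   [differs from x^2 + xy: not invariant]
(C) x^2 + y^2  ->  (2x)^2 + (y/2)^2 = 4x^2 + y^2/4   [differs from x^2 + y^2: not invariant]
(D) x^2 - y^2  ->  (2x)^2 - (y/2)^2 = 4x^2 - y^2/4   [differs from x^2 - y^2: not invariant]

Only option (A), xy, is unchanged by the transformation.
The factors 2 and 1/2 cancel only in the pure product xy.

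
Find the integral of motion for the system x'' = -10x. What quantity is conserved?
E = (x')^2 + 10x^2

Multiply the equation by x':
x' * x'' = -10x * x'
The left side is d/dt[(x')^2/2] and the right side is d/dt[-10x^2/2], so
d/dt[(x')^2/2 + 10x^2/2] = 0, i.e. (x')^2/2 + 10x^2/2 = constant.
Multiplying by 2, the integral of motion is E = (x')^2 + 10x^2.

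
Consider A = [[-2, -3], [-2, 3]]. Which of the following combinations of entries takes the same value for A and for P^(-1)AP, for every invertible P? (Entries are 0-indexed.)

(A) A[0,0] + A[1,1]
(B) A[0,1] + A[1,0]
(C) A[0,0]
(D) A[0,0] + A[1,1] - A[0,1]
A

A[0,0] + A[1,1] is the trace of A. By the cyclic property of the trace, tr(P^(-1)AP) = tr(APP^(-1)) = tr(A), so it is the same for every matrix similar to A.

The other combinations are not similarity invariants. For example, take P = [[2, 1], [1, 1]] (det P = 1), so P^(-1) = [[1, -1], [-1, 2]] and
B = P^(-1)AP = [[-6, -6], [5, 7]].
Evaluating each option on A and on B:
(A) A[0,0] + A[1,1]: 1 for A, 1 for B -> unchanged
(B) A[0,1] + A[1,0]: -5 for A, -1 for B -> changes
(C) A[0,0]: -2 for A, -6 for B -> changes
(D) A[0,0] + A[1,1] - A[0,1]: 4 for A, 7 for B -> changes

Only (A) A[0,0] + A[1,1] = 1 survives (and it does so for every P, not just this one), so it is the invariant.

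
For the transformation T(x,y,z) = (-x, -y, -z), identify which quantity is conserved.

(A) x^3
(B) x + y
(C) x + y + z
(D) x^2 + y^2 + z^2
D

Apply T(x,y,z) = (-x, -y, -z) to each option, i.e. replace (x, y, z) by the transformed coordinates.
Substitute the transformed coordinates into each option and compare with the original:
(A) x^3  ->  (-x)^3 = -x^3   [differs from x^3: not invariant]
(B) x + y  ->  (-x) + (-y) = -x - y   [differs from x + y: not invariant]
(C) x + y + z  ->  (-x) + (-y) + (-z) = -x - y - z   [differs from x + y + z: not invariant]
(D) x^2 + y^2 + z^2  ->  (-x)^2 + (-y)^2 + (-z)^2 = x^2 + y^2 + z^2   [equals x^2 + y^2 + z^2: invariant]

Only option (D), x^2 + y^2 + z^2, is unchanged by the transformation.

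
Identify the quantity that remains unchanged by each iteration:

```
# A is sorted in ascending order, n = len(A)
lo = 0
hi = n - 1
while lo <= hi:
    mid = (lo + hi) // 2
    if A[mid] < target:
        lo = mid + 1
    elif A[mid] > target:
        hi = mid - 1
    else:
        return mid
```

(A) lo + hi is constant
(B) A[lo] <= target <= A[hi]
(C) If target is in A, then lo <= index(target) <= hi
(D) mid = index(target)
C

A loop invariant must hold before the first iteration and be re-established by every execution of the body.

(C) If target is in A, then lo <= index(target) <= hi: Before the loop [lo, hi] = [0, n-1] covers every index. When A[mid] < target, sortedness puts target strictly to the right of mid, so setting lo = mid + 1 keeps index(target) in [lo, hi]; symmetrically for hi = mid - 1. Hence 'if target is in A then lo <= index(target) <= hi' holds after every iteration, and when lo > hi it proves target is absent.

The other options fail:
(A) lo + hi is constant: each iteration moves exactly one of lo, hi, so lo + hi changes (e.g. 0 + (n-1) becomes (mid+1) + (n-1)).
(B) A[lo] <= target <= A[hi]: fails when target is not in A (e.g. target < A[0] already violates it before the loop), so it is not maintained in general.
(D) mid = index(target): mid is just the current probe; it equals index(target) only on the iteration that returns.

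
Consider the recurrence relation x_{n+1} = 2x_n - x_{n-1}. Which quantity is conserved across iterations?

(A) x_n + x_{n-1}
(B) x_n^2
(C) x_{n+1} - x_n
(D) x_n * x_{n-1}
C

For the recurrence x_{n+1} = 2x_n - x_{n-1}:

If x_{n+1} = 2x_n - x_{n-1}, then:
x_{n+1} - x_n = x_n - x_{n-1}
The first difference is constant throughout the sequence.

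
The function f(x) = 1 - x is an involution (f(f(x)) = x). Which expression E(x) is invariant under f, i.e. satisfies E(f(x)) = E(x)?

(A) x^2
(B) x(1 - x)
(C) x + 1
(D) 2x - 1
B

Replace x by f(x) = 1 - x in each option and simplify. As a quick numerical cross-check, also compare E(3) with E(f(3)) = E(-2).

(A) x^2  ->  (1 - x)^2 = (x - 1)^2; check: E(3) = 9 but E(-2) = 4.   [not invariant]
(B) x(1 - x)  ->  (1 - x)(1 - (1 - x)), which simplifies back to x(1 - x); check: E(3) = -6, E(-2) = -6.   [invariant]
(C) x + 1  ->  (1 - x) + 1 = 2 - x; check: E(3) = 4 but E(-2) = -1.   [not invariant]
(D) 2x - 1  ->  2(1 - x) - 1 = 1 - 2x; check: E(3) = 5 but E(-2) = -5.   [not invariant]

Only (B) is unchanged. E is symmetric under swapping x with f(x) = 1 - x, which is exactly what an involution does.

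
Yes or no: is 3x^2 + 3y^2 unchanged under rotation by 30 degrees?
Yes

Applying rotation by 30 degrees: x' = x*cos(30 degrees) - y*sin(30 degrees) = sqrt(3)x/2 - y/2, y' = x*sin(30 degrees) + y*cos(30 degrees) = x/2 + sqrt(3)y/2

Substituting into 3x^2 + 3y^2:
3(sqrt(3)x/2 - y/2)^2 + 3(x/2 + sqrt(3)y/2)^2
= 3x^2 + 3y^2

This equals the original expression 3x^2 + 3y^2, so it IS invariant.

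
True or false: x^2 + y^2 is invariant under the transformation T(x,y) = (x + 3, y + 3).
False

Substitute T(x,y) = (x + 3, y + 3) into the expression and compare with the original.

Original: x^2 + y^2
After applying T: (x + 3)^2 + (y + 3)^2 = x^2 + 6x + y^2 + 6y + 18

This differs from the original x^2 + y^2 (difference: 6x + 6y + 18), so the expression is NOT invariant.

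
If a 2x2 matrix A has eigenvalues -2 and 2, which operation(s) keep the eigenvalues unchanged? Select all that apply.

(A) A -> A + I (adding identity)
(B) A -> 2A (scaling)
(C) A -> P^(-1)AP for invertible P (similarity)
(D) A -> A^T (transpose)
C and D

Eigenvalues are preserved by:
1. Similarity transformations: A -> P^(-1)AP (same characteristic polynomial)
2. Transpose: A^T has the same eigenvalues as A

Eigenvalues are NOT preserved by:
- Adding identity: eigenvalues become -2+1, 2+1
- Scaling: eigenvalues become -4, 4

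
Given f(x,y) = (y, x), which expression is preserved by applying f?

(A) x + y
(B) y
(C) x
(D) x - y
A

For f(x,y) = (y, x):
After applying f: x' = y, y' = x. So x' + y' = y + x = x + y.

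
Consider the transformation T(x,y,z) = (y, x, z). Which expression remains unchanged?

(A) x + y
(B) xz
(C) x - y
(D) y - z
A

Apply T(x,y,z) = (y, x, z) to each option, i.e. replace (x, y, z) by the transformed coordinates.
Substitute the transformed coordinates into each option and compare with the original:
(A) x + y  ->  (y) + (x) = x + y   [equals x + y: invariant]
(B) xz  ->  (y)(z) = yz   [differs from xz: not invariant]
(C) x - y  ->  (y) - (x) = -x + y   [differs from x - y: not invariant]
(D) y - z  ->  (x) - (z) = x - z   [differs from y - z: not invariant]

Only option (A), x + y, is unchanged by the transformation.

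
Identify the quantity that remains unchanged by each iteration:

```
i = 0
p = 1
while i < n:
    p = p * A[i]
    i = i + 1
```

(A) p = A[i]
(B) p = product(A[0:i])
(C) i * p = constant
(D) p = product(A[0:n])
B

A loop invariant must hold before the first iteration and be re-established by every execution of the body.

(B) p = product(A[0:i]): Initially i = 0 and p = 1 = product of the empty slice A[0:0]. If p = product(A[0:i]) holds at the top of an iteration, the body sets p to product(A[0:i]) * A[i] = product(A[0:i+1]) and then i to i+1, so the property is restored. At exit i = n, giving p = product(A[0:n]).

The other options fail:
(A) p = A[i]: after the first iteration p = A[0] but i = 1; in general p is a product of several elements, not a single one.
(C) i * p = constant: initially i * p = 0, but after one iteration it is 1 * A[0], which is nonzero in general.
(D) p = product(A[0:n]): false before the loop (p = 1, not the full product) -- it only becomes true at exit.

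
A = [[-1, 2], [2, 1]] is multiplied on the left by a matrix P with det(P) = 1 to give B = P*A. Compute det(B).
-5

By the multiplicative property of determinants, det(B) = det(P*A) = det(P) * det(A) = det(A),
so the determinant is invariant under multiplication by any determinant-1 matrix; we just need det(A).

det(A) = (-1)(1) - (2)(2) = -1 - 4 = -5

Therefore det(B) = 1 * (-5) = -5.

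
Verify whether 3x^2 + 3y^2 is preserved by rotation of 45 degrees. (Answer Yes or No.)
Yes

Applying rotation by 45 degrees: x' = x*cos(45 degrees) - y*sin(45 degrees) = sqrt(2)x/2 - sqrt(2)y/2, y' = x*sin(45 degrees) + y*cos(45 degrees) = sqrt(2)x/2 + sqrt(2)y/2

Substituting into 3x^2 + 3y^2:
3(sqrt(2)x/2 - sqrt(2)y/2)^2 + 3(sqrt(2)x/2 + sqrt(2)y/2)^2
= 3x^2 + 3y^2

This equals the original expression 3x^2 + 3y^2, so it IS invariant.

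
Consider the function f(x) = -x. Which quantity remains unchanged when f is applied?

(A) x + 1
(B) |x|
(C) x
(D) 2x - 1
B

For f(x) = -x:
Applying f replaces x by -x. Since |-x| = |x|, the absolute value is unchanged by f, whereas x -> -x, 2x - 1 -> -2x - 1 and x + 1 -> -x + 1 all change.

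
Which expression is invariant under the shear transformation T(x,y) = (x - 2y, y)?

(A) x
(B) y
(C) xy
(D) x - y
B

Under the shear T(x,y) = (x - 2y, y):
Substitute the transformed coordinates into each option and compare with the original:
(A) x  ->  (x - 2y) = x - 2y   [differs from x: not invariant]
(B) y  ->  (y) = y   [equals y: invariant]
(C) xy  ->  (x - 2y)(y) = xy - 2y^2   [differs from xy: not invariant]
(D) x - y  ->  (x - 2y) - (y) = x - 3y   [differs from x - y: not invariant]

Only option (B), y, is unchanged by the transformation.
A horizontal shear moves points parallel to the x-axis, so the y-coordinate (and any function of y alone) is unchanged.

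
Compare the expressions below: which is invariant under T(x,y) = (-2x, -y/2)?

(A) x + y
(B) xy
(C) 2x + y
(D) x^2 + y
B

An expression E(x,y) is invariant under T if E(T(x,y)) = E(x,y). Here T(x,y) = (-2x, -y/2).
Substitute the transformed coordinates into each option and compare with the original:
(A) x + y  ->  (-2x) + (-y/2) = -2x - y/2   [differs from x + y: not invariant]
(B) xy  ->  (-2x)(-y/2) = xy   [equals xy: invariant]
(C) 2x + y  ->  2(-2x) + (-y/2) = -4x - y/2   [differs from 2x + y: not invariant]
(D) x^2 + y  ->  (-2x)^2 + (-y/2) = 4x^2 - y/2   [differs from x^2 + y: not invariant]

Only option (B), xy, is unchanged by the transformation.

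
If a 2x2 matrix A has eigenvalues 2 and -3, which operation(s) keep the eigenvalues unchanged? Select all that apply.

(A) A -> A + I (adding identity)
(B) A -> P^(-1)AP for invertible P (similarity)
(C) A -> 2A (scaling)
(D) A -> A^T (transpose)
B and D

Eigenvalues are preserved by:
1. Similarity transformations: A -> P^(-1)AP (same characteristic polynomial)
2. Transpose: A^T has the same eigenvalues as A

Eigenvalues are NOT preserved by:
- Adding identity: eigenvalues become 2+1, -3+1
- Scaling: eigenvalues become 4, -6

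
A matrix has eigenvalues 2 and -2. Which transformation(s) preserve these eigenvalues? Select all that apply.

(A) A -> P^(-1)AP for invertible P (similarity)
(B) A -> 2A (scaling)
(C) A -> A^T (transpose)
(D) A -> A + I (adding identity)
A and C

Eigenvalues are preserved by:
1. Similarity transformations: A -> P^(-1)AP (same characteristic polynomial)
2. Transpose: A^T has the same eigenvalues as A

Eigenvalues are NOT preserved by:
- Adding identity: eigenvalues become 2+1, -2+1
- Scaling: eigenvalues become 4, -4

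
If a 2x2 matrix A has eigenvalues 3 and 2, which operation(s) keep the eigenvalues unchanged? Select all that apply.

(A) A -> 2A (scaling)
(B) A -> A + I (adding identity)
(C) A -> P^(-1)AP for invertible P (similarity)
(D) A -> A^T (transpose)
C and D

Eigenvalues are preserved by:
1. Similarity transformations: A -> P^(-1)AP (same characteristic polynomial)
2. Transpose: A^T has the same eigenvalues as A

Eigenvalues are NOT preserved by:
- Adding identity: eigenvalues become 3+1, 2+1
- Scaling: eigenvalues become 6, 4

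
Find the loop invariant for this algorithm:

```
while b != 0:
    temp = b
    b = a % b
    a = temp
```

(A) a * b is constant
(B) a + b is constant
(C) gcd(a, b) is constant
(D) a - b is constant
C

A loop invariant must hold before the first iteration and be re-established by every execution of the body.

(C) gcd(a, b) is constant: One iteration replaces (a, b) by (b, a mod b). Since a mod b = a - q*b for an integer q, any common divisor of a and b divides b and a mod b, and conversely; hence gcd(b, a mod b) = gcd(a, b). For instance (39, 4) -> (4, 3) keeps gcd = 1. At exit b = 0 and a = gcd of the original inputs.

The other options fail:
(A) a * b is constant: e.g. (a, b) = (39, 4) -> (4, 3): the product goes from 156 to 12.
(B) a + b is constant: e.g. (a, b) = (39, 4) -> (4, 3): the sum goes from 43 to 7.
(D) a - b is constant: e.g. (a, b) = (39, 4) -> (4, 3): the difference goes from 35 to 1.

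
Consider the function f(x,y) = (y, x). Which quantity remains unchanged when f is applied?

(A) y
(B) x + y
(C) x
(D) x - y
B

For f(x,y) = (y, x):
After applying f: x' = y, y' = x. So x' + y' = y + x = x + y.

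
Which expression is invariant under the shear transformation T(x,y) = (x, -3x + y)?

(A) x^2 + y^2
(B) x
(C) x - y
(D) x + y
B

Under the shear T(x,y) = (x, -3x + y):
Substitute the transformed coordinates into each option and compare with the original:
(A) x^2 + y^2  ->  (x)^2 + (-3x + y)^2 = 10x^2 - 6xy + y^2   [differs from x^2 + y^2: not invariant]
(B) x  ->  (x) = x   [equals x: invariant]
(C) x - y  ->  (x) - (-3x + y) = 4x - y   [differs from x - y: not invariant]
(D) x + y  ->  (x) + (-3x + y) = -2x + y   [differs from x + y: not invariant]

Only option (B), x, is unchanged by the transformation.
A vertical shear moves points parallel to the y-axis, so the x-coordinate (and any function of x alone) is unchanged.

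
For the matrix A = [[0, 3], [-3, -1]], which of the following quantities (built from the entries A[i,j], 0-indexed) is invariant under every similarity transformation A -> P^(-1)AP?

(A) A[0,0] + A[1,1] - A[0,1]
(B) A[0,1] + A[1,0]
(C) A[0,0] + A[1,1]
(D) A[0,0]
C

A[0,0] + A[1,1] is the trace of A. By the cyclic property of the trace, tr(P^(-1)AP) = tr(APP^(-1)) = tr(A), so it is the same for every matrix similar to A.

The other combinations are not similarity invariants. For example, take P = [[2, 1], [1, 1]] (det P = 1), so P^(-1) = [[1, -1], [-1, 2]] and
B = P^(-1)AP = [[10, 7], [-17, -11]].
Evaluating each option on A and on B:
(A) A[0,0] + A[1,1] - A[0,1]: -4 for A, -8 for B -> changes
(B) A[0,1] + A[1,0]: 0 for A, -10 for B -> changes
(C) A[0,0] + A[1,1]: -1 for A, -1 for B -> unchanged
(D) A[0,0]: 0 for A, 10 for B -> changes

Only (C) A[0,0] + A[1,1] = -1 survives (and it does so for every P, not just this one), so it is the invariant.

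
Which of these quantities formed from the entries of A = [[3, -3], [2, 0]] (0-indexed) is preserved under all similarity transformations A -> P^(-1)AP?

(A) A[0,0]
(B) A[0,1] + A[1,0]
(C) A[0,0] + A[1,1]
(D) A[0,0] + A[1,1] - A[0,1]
C

A[0,0] + A[1,1] is the trace of A. By the cyclic property of the trace, tr(P^(-1)AP) = tr(APP^(-1)) = tr(A), so it is the same for every matrix similar to A.

The other combinations are not similarity invariants. For example, take P = [[2, 1], [1, 1]] (det P = 1), so P^(-1) = [[1, -1], [-1, 2]] and
B = P^(-1)AP = [[-1, -2], [5, 4]].
Evaluating each option on A and on B:
(A) A[0,0]: 3 for A, -1 for B -> changes
(B) A[0,1] + A[1,0]: -1 for A, 3 for B -> changes
(C) A[0,0] + A[1,1]: 3 for A, 3 for B -> unchanged
(D) A[0,0] + A[1,1] - A[0,1]: 6 for A, 5 for B -> changes

Only (C) A[0,0] + A[1,1] = 3 survives (and it does so for every P, not just this one), so it is the invariant.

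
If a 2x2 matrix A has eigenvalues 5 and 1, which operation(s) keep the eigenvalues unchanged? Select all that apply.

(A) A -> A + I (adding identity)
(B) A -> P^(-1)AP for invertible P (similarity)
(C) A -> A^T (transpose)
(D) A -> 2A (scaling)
B and C

Eigenvalues are preserved by:
1. Similarity transformations: A -> P^(-1)AP (same characteristic polynomial)
2. Transpose: A^T has the same eigenvalues as A

Eigenvalues are NOT preserved by:
- Adding identity: eigenvalues become 5+1, 1+1
- Scaling: eigenvalues become 10, 2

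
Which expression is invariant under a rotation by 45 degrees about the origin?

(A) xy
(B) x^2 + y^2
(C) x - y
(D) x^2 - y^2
B

A rotation by 45 degrees sends (x, y) to (sqrt(2)x/2 - sqrt(2)y/2, sqrt(2)x/2 + sqrt(2)y/2).
Substitute the transformed coordinates into each option and compare with the original:
(A) xy  ->  (sqrt(2)x/2 - sqrt(2)y/2)(sqrt(2)x/2 + sqrt(2)y/2) = x^2/2 - y^2/2   [differs from xy: not invariant]
(B) x^2 + y^2  ->  (sqrt(2)x/2 - sqrt(2)y/2)^2 + (sqrt(2)x/2 + sqrt(2)y/2)^2 = x^2 + y^2   [equals x^2 + y^2: invariant]
(C) x - y  ->  (sqrt(2)x/2 - sqrt(2)y/2) - (sqrt(2)x/2 + sqrt(2)y/2) = -sqrt(2)y   [differs from x - y: not invariant]
(D) x^2 - y^2  ->  (sqrt(2)x/2 - sqrt(2)y/2)^2 - (sqrt(2)x/2 + sqrt(2)y/2)^2 = -2xy   [differs from x^2 - y^2: not invariant]

Only option (B), x^2 + y^2, is unchanged by the transformation.
Geometrically, x^2 + y^2 is the squared distance from the origin, which every rotation about the origin preserves.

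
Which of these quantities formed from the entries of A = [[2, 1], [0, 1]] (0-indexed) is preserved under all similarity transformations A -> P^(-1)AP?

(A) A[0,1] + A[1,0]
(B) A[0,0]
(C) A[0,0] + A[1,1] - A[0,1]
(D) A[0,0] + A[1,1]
D

A[0,0] + A[1,1] is the trace of A. By the cyclic property of the trace, tr(P^(-1)AP) = tr(APP^(-1)) = tr(A), so it is the same for every matrix similar to A.

The other combinations are not similarity invariants. For example, take P = [[2, 1], [1, 1]] (det P = 1), so P^(-1) = [[1, -1], [-1, 2]] and
B = P^(-1)AP = [[4, 2], [-3, -1]].
Evaluating each option on A and on B:
(A) A[0,1] + A[1,0]: 1 for A, -1 for B -> changes
(B) A[0,0]: 2 for A, 4 for B -> changes
(C) A[0,0] + A[1,1] - A[0,1]: 2 for A, 1 for B -> changes
(D) A[0,0] + A[1,1]: 3 for A, 3 for B -> unchanged

Only (D) A[0,0] + A[1,1] = 3 survives (and it does so for every P, not just this one), so it is the invariant.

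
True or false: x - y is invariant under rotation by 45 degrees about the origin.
False

Applying rotation by 45 degrees: x' = x*cos(45 degrees) - y*sin(45 degrees) = sqrt(2)x/2 - sqrt(2)y/2, y' = x*sin(45 degrees) + y*cos(45 degrees) = sqrt(2)x/2 + sqrt(2)y/2

Substituting into x - y:
(sqrt(2)x/2 - sqrt(2)y/2) - (sqrt(2)x/2 + sqrt(2)y/2)
= -sqrt(2)y

This differs from the original expression x - y, so it is NOT invariant.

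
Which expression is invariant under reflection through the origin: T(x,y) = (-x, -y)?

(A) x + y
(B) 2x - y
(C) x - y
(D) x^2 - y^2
D

The map is reflection through the origin: T(x,y) = (-x, -y).
Substitute the transformed coordinates into each option and compare with the original:
(A) x + y  ->  (-x) + (-y) = -x - y   [differs from x + y: not invariant]
(B) 2x - y  ->  2(-x) - (-y) = -2x + y   [differs from 2x - y: not invariant]
(C) x - y  ->  (-x) - (-y) = -x + y   [differs from x - y: not invariant]
(D) x^2 - y^2  ->  (-x)^2 - (-y)^2 = x^2 - y^2   [equals x^2 - y^2: invariant]

Only option (D), x^2 - y^2, is unchanged by the transformation.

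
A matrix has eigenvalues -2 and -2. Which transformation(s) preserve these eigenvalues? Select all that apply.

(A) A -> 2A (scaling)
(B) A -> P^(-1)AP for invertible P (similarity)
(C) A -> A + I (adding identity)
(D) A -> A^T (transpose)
B and D

Eigenvalues are preserved by:
1. Similarity transformations: A -> P^(-1)AP (same characteristic polynomial)
2. Transpose: A^T has the same eigenvalues as A

Eigenvalues are NOT preserved by:
- Adding identity: eigenvalues become -2+1, -2+1
- Scaling: eigenvalues become -4, -4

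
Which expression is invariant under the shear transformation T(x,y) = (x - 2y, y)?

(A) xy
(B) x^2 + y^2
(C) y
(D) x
C

Under the shear T(x,y) = (x - 2y, y):
Substitute the transformed coordinates into each option and compare with the original:
(A) xy  ->  (x - 2y)(y) = xy - 2y^2   [differs from xy: not invariant]
(B) x^2 + y^2  ->  (x - 2y)^2 + (y)^2 = x^2 - 4xy + 5y^2   [differs from x^2 + y^2: not invariant]
(C) y  ->  (y) = y   [equals y: invariant]
(D) x  ->  (x - 2y) = x - 2y   [differs from x: not invariant]

Only option (C), y, is unchanged by the transformation.
A horizontal shear moves points parallel to the x-axis, so the y-coordinate (and any function of y alone) is unchanged.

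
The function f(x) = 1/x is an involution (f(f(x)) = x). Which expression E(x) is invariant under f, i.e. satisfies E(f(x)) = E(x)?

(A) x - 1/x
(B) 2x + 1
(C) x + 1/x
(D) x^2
C

Replace x by f(x) = 1/x in each option and simplify. As a quick numerical cross-check, also compare E(4) with E(f(4)) = E(1/4).

(A) x - 1/x  ->  (1/x) - 1/(1/x) = -x + 1/x; check: E(4) = 15/4 but E(1/4) = -15/4.   [not invariant]
(B) 2x + 1  ->  2(1/x) + 1 = (x + 2)/x; check: E(4) = 9 but E(1/4) = 3/2.   [not invariant]
(C) x + 1/x  ->  (1/x) + 1/(1/x), which simplifies back to x + 1/x; check: E(4) = 17/4, E(1/4) = 17/4.   [invariant]
(D) x^2  ->  (1/x)^2 = x^(-2); check: E(4) = 16 but E(1/4) = 1/16.   [not invariant]

Only (C) is unchanged. E is symmetric under swapping x with f(x) = 1/x, which is exactly what an involution does.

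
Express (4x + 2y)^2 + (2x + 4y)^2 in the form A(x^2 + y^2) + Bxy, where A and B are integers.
20(x^2 + y^2) + 32xy

Expanding: (4x + 2y)^2 = 16x^2 + 16xy + 4y^2
(2x + 4y)^2 = 4x^2 + 16xy + 16y^2
Sum = (16+4)(x^2+y^2) + 32xy = 20(x^2 + y^2) + 32xy
This is symmetric in x and y.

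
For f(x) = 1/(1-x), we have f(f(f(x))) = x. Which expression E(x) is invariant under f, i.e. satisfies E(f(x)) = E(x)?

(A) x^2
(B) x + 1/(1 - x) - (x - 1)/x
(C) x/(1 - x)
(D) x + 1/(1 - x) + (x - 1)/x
D

Replace x by f(x) = 1/(1 - x) in each option and simplify. As a quick numerical cross-check, also compare E(5) with E(f(5)) = E(-1/4).

(A) x^2  ->  (1/(1 - x))^2 = (x - 1)^(-2); check: E(5) = 25 but E(-1/4) = 1/16.   [not invariant]
(B) x + 1/(1 - x) - (x - 1)/x  ->  (1/(1 - x)) + 1/(1 - (1/(1 - x))) - ((1/(1 - x)) - 1)/(1/(1 - x)) = (x^2(1 - x) - x + (x - 1)^2)/(x(x - 1)); check: E(5) = 79/20 but E(-1/4) = -89/20.   [not invariant]
(C) x/(1 - x)  ->  (1/(1 - x))/(1 - (1/(1 - x))) = -1/x; check: E(5) = -5/4 but E(-1/4) = -1/5.   [not invariant]
(D) x + 1/(1 - x) + (x - 1)/x  ->  (1/(1 - x)) + 1/(1 - (1/(1 - x))) + ((1/(1 - x)) - 1)/(1/(1 - x)), which simplifies back to x + 1/(1 - x) + (x - 1)/x; check: E(5) = 111/20, E(-1/4) = 111/20.   [invariant]

Only (D) is unchanged. Indeed f(f(x)) = 1/(1 - 1/(1-x)) = (1-x)/(-x) = (x-1)/x, so E(x) = x + f(x) + f(f(x)) is the sum over the whole 3-cycle; applying f just permutes the three terms cyclically (x -> f(x) -> f(f(x)) -> x), leaving the sum unchanged.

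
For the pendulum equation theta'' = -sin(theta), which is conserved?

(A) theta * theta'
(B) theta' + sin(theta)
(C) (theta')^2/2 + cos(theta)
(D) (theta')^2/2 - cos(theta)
D

A first integral I satisfies dI/dt = 0 along every solution. Differentiate each option and use the equation of motion:
(A) d/dt[theta * theta'] = (theta')^2 + theta theta'' = (theta')^2 - theta sin(theta), not identically 0
(B) d/dt[theta' + sin(theta)] = theta'' + cos(theta) theta' = -sin(theta) + theta' cos(theta), not identically 0
(C) d/dt[(theta')^2/2 + cos(theta)] = theta' theta'' - sin(theta) theta' = -2 theta' sin(theta), not identically 0
(D) d/dt[(theta')^2/2 - cos(theta)] = theta' theta'' + sin(theta) theta' = theta'(-sin(theta)) + theta' sin(theta) = 0

Only (D) has zero time-derivative. This is the total energy: kinetic (theta')^2/2 plus potential -cos(theta).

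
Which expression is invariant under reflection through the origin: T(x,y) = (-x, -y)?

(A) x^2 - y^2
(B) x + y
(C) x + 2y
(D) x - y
A

The map is reflection through the origin: T(x,y) = (-x, -y).
Substitute the transformed coordinates into each option and compare with the original:
(A) x^2 - y^2  ->  (-x)^2 - (-y)^2 = x^2 - y^2   [equals x^2 - y^2: invariant]
(B) x + y  ->  (-x) + (-y) = -x - y   [differs from x + y: not invariant]
(C) x + 2y  ->  (-x) + 2(-y) = -x - 2y   [differs from x + 2y: not invariant]
(D) x - y  ->  (-x) - (-y) = -x + y   [differs from x - y: not invariant]

Only option (A), x^2 - y^2, is unchanged by the transformation.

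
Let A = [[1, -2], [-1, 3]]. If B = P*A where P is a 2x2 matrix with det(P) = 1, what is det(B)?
1

By the multiplicative property of determinants, det(B) = det(P*A) = det(P) * det(A) = det(A),
so the determinant is invariant under multiplication by any determinant-1 matrix; we just need det(A).

det(A) = (1)(3) - (-2)(-1) = 3 - 2 = 1

Therefore det(B) = 1 * 1 = 1.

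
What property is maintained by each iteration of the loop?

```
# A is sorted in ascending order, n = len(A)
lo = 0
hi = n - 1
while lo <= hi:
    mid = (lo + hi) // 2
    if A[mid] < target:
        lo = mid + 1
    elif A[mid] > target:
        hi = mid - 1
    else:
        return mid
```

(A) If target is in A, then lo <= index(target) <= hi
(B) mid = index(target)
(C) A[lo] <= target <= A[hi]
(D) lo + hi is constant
A

A loop invariant must hold before the first iteration and be re-established by every execution of the body.

(A) If target is in A, then lo <= index(target) <= hi: Before the loop [lo, hi] = [0, n-1] covers every index. When A[mid] < target, sortedness puts target strictly to the right of mid, so setting lo = mid + 1 keeps index(target) in [lo, hi]; symmetrically for hi = mid - 1. Hence 'if target is in A then lo <= index(target) <= hi' holds after every iteration, and when lo > hi it proves target is absent.

The other options fail:
(B) mid = index(target): mid is just the current probe; it equals index(target) only on the iteration that returns.
(C) A[lo] <= target <= A[hi]: fails when target is not in A (e.g. target < A[0] already violates it before the loop), so it is not maintained in general.
(D) lo + hi is constant: each iteration moves exactly one of lo, hi, so lo + hi changes (e.g. 0 + (n-1) becomes (mid+1) + (n-1)).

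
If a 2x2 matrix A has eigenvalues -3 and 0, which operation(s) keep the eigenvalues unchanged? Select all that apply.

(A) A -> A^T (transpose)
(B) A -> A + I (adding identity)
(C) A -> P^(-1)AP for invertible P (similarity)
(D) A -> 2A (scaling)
A and C

Eigenvalues are preserved by:
1. Similarity transformations: A -> P^(-1)AP (same characteristic polynomial)
2. Transpose: A^T has the same eigenvalues as A

Eigenvalues are NOT preserved by:
- Adding identity: eigenvalues become -3+1, 0+1
- Scaling: eigenvalues become -6, 0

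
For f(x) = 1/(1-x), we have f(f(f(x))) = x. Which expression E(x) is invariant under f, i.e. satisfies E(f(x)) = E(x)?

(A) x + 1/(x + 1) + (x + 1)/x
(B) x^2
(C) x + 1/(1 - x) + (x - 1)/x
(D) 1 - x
C

Replace x by f(x) = 1/(1 - x) in each option and simplify. As a quick numerical cross-check, also compare E(5) with E(f(5)) = E(-1/4).

(A) x + 1/(x + 1) + (x + 1)/x  ->  (1/(1 - x)) + 1/((1/(1 - x)) + 1) + ((1/(1 - x)) + 1)/(1/(1 - x)) = (-x^3 + 6x^2 - 11x + 7)/(x^2 - 3x + 2); check: E(5) = 191/30 but E(-1/4) = -23/12.   [not invariant]
(B) x^2  ->  (1/(1 - x))^2 = (x - 1)^(-2); check: E(5) = 25 but E(-1/4) = 1/16.   [not invariant]
(C) x + 1/(1 - x) + (x - 1)/x  ->  (1/(1 - x)) + 1/(1 - (1/(1 - x))) + ((1/(1 - x)) - 1)/(1/(1 - x)), which simplifies back to x + 1/(1 - x) + (x - 1)/x; check: E(5) = 111/20, E(-1/4) = 111/20.   [invariant]
(D) 1 - x  ->  1 - (1/(1 - x)) = x/(x - 1); check: E(5) = -4 but E(-1/4) = 5/4.   [not invariant]

Only (C) is unchanged. Indeed f(f(x)) = 1/(1 - 1/(1-x)) = (1-x)/(-x) = (x-1)/x, so E(x) = x + f(x) + f(f(x)) is the sum over the whole 3-cycle; applying f just permutes the three terms cyclically (x -> f(x) -> f(f(x)) -> x), leaving the sum unchanged.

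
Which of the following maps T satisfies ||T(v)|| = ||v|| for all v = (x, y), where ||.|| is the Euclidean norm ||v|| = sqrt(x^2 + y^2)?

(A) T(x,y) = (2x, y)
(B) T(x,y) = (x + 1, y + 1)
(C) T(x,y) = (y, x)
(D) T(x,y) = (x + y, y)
C

A transformation preserves a norm if ||T(v)|| = ||v|| for every v; a single vector where the norm changes rules an option out.

(A) T(x,y) = (2x, y): v = (1, 0) has norm sqrt((1)^2 + (0)^2) = 1, but T(v) = (2, 0) has norm 2 -- not preserved.
(B) T(x,y) = (x + 1, y + 1): v = (1, 0) has norm sqrt((1)^2 + (0)^2) = 1, but T(v) = (2, 1) has norm sqrt(5) -- not preserved.
(C) T(x,y) = (y, x): preserves the norm -- it is an orthogonal map (a rotation/reflection), and (y)^2 + (x)^2 simplifies to x^2 + y^2.
(D) T(x,y) = (x + y, y): v = (0, 1) has norm sqrt((0)^2 + (1)^2) = 1, but T(v) = (1, 1) has norm sqrt(2) -- not preserved.

Therefore the answer is (C).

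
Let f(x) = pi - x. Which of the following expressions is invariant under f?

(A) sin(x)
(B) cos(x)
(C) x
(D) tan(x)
A

For f(x) = pi - x:
sin(pi - x) = sin(x), so sine is invariant under this transformation.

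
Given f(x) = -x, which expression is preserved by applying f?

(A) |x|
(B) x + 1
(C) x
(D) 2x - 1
A

For f(x) = -x:
Applying f replaces x by -x. Since |-x| = |x|, the absolute value is unchanged by f, whereas x -> -x, 2x - 1 -> -2x - 1 and x + 1 -> -x + 1 all change.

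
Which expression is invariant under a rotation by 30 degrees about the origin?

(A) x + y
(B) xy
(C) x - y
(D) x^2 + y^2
D

A rotation by 30 degrees sends (x, y) to (sqrt(3)x/2 - y/2, x/2 + sqrt(3)y/2).
Substitute the transformed coordinates into each option and compare with the original:
(A) x + y  ->  (sqrt(3)x/2 - y/2) + (x/2 + sqrt(3)y/2) = x/2 + sqrt(3)x/2 - y/2 + sqrt(3)y/2   [differs from x + y: not invariant]
(B) xy  ->  (sqrt(3)x/2 - y/2)(x/2 + sqrt(3)y/2) = sqrt(3)x^2/4 + xy/2 - sqrt(3)y^2/4   [differs from xy: not invariant]
(C) x - y  ->  (sqrt(3)x/2 - y/2) - (x/2 + sqrt(3)y/2) = -x/2 + sqrt(3)x/2 - sqrt(3)y/2 - y/2   [differs from x - y: not invariant]
(D) x^2 + y^2  ->  (sqrt(3)x/2 - y/2)^2 + (x/2 + sqrt(3)y/2)^2 = x^2 + y^2   [equals x^2 + y^2: invariant]

Only option (D), x^2 + y^2, is unchanged by the transformation.
Geometrically, x^2 + y^2 is the squared distance from the origin, which every rotation about the origin preserves.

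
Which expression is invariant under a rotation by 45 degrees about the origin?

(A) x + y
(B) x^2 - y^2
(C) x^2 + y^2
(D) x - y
C

A rotation by 45 degrees sends (x, y) to (sqrt(2)x/2 - sqrt(2)y/2, sqrt(2)x/2 + sqrt(2)y/2).
Substitute the transformed coordinates into each option and compare with the original:
(A) x + y  ->  (sqrt(2)x/2 - sqrt(2)y/2) + (sqrt(2)x/2 + sqrt(2)y/2) = sqrt(2)x   [differs from x + y: not invariant]
(B) x^2 - y^2  ->  (sqrt(2)x/2 - sqrt(2)y/2)^2 - (sqrt(2)x/2 + sqrt(2)y/2)^2 = -2xy   [differs from x^2 - y^2: not invariant]
(C) x^2 + y^2  ->  (sqrt(2)x/2 - sqrt(2)y/2)^2 + (sqrt(2)x/2 + sqrt(2)y/2)^2 = x^2 + y^2   [equals x^2 + y^2: invariant]
(D) x - y  ->  (sqrt(2)x/2 - sqrt(2)y/2) - (sqrt(2)x/2 + sqrt(2)y/2) = -sqrt(2)y   [differs from x - y: not invariant]

Only option (C), x^2 + y^2, is unchanged by the transformation.
Geometrically, x^2 + y^2 is the squared distance from the origin, which every rotation about the origin preserves.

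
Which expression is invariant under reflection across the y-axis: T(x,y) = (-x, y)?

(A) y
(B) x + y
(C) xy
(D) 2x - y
A

The map is reflection across the y-axis: T(x,y) = (-x, y).
Substitute the transformed coordinates into each option and compare with the original:
(A) y  ->  (y) = y   [equals y: invariant]
(B) x + y  ->  (-x) + (y) = -x + y   [differs from x + y: not invariant]
(C) xy  ->  (-x)(y) = -xy   [differs from xy: not invariant]
(D) 2x - y  ->  2(-x) - (y) = -2x - y   [differs from 2x - y: not invariant]

Only option (A), y, is unchanged by the transformation.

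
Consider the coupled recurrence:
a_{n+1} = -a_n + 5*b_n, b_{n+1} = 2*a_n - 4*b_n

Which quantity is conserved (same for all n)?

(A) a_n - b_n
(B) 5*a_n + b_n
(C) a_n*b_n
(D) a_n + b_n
D

Replace a_n by a_{n+1} = -a_n + 5*b_n and b_n by b_{n+1} = 2*a_n - 4*b_n in each option and simplify:
(A) a_n - b_n  ->  (-a_n + 5*b_n) - (2*a_n - 4*b_n) = -3*a_n + 9*b_n   [not conserved]
(B) 5*a_n + b_n  ->  5*(-a_n + 5*b_n) + (2*a_n - 4*b_n) = -3*a_n + 21*b_n   [not conserved]
(C) a_n*b_n  ->  (-a_n + 5*b_n)*(2*a_n - 4*b_n) = -2*a_n^2 + 14*a_n*b_n - 20*b_n^2   [not conserved]
(D) a_n + b_n  ->  (-a_n + 5*b_n) + (2*a_n - 4*b_n) = a_n + b_n   [conserved]

Only (D) a_n + b_n returns to itself after one step, so it is the conserved quantity.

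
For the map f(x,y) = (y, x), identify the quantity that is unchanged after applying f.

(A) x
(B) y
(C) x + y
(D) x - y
C

For f(x,y) = (y, x):
After applying f: x' = y, y' = x. So x' + y' = y + x = x + y.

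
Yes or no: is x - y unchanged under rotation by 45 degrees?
No

Applying rotation by 45 degrees: x' = x*cos(45 degrees) - y*sin(45 degrees) = sqrt(2)x/2 - sqrt(2)y/2, y' = x*sin(45 degrees) + y*cos(45 degrees) = sqrt(2)x/2 + sqrt(2)y/2

Substituting into x - y:
(sqrt(2)x/2 - sqrt(2)y/2) - (sqrt(2)x/2 + sqrt(2)y/2)
= -sqrt(2)y

This differs from the original expression x - y, so it is NOT invariant.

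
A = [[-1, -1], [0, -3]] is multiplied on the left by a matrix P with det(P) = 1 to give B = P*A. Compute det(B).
3

By the multiplicative property of determinants, det(B) = det(P*A) = det(P) * det(A) = det(A),
so the determinant is invariant under multiplication by any determinant-1 matrix; we just need det(A).

det(A) = (-1)(-3) - (-1)(0) = 3 - 0 = 3

Therefore det(B) = 1 * 3 = 3.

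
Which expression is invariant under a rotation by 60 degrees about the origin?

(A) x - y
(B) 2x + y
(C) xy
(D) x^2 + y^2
D

A rotation by 60 degrees sends (x, y) to (x/2 - sqrt(3)y/2, sqrt(3)x/2 + y/2).
Substitute the transformed coordinates into each option and compare with the original:
(A) x - y  ->  (x/2 - sqrt(3)y/2) - (sqrt(3)x/2 + y/2) = -sqrt(3)x/2 + x/2 - sqrt(3)y/2 - y/2   [differs from x - y: not invariant]
(B) 2x + y  ->  2(x/2 - sqrt(3)y/2) + (sqrt(3)x/2 + y/2) = sqrt(3)x/2 + x - sqrt(3)y + y/2   [differs from 2x + y: not invariant]
(C) xy  ->  (x/2 - sqrt(3)y/2)(sqrt(3)x/2 + y/2) = sqrt(3)x^2/4 - xy/2 - sqrt(3)y^2/4   [differs from xy: not invariant]
(D) x^2 + y^2  ->  (x/2 - sqrt(3)y/2)^2 + (sqrt(3)x/2 + y/2)^2 = x^2 + y^2   [equals x^2 + y^2: invariant]

Only option (D), x^2 + y^2, is unchanged by the transformation.
Geometrically, x^2 + y^2 is the squared distance from the origin, which every rotation about the origin preserves.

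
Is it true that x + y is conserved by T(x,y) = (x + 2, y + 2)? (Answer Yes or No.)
No

Substitute T(x,y) = (x + 2, y + 2) into the expression and compare with the original.

Original: x + y
After applying T: (x + 2) + (y + 2) = x + y + 4

This differs from the original x + y (difference: 4), so the expression is NOT invariant.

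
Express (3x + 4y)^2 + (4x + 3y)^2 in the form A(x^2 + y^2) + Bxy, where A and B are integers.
25(x^2 + y^2) + 48xy

Expanding: (3x + 4y)^2 = 9x^2 + 24xy + 16y^2
(4x + 3y)^2 = 16x^2 + 24xy + 9y^2
Sum = (9+16)(x^2+y^2) + 48xy = 25(x^2 + y^2) + 48xy
This is symmetric in x and y.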